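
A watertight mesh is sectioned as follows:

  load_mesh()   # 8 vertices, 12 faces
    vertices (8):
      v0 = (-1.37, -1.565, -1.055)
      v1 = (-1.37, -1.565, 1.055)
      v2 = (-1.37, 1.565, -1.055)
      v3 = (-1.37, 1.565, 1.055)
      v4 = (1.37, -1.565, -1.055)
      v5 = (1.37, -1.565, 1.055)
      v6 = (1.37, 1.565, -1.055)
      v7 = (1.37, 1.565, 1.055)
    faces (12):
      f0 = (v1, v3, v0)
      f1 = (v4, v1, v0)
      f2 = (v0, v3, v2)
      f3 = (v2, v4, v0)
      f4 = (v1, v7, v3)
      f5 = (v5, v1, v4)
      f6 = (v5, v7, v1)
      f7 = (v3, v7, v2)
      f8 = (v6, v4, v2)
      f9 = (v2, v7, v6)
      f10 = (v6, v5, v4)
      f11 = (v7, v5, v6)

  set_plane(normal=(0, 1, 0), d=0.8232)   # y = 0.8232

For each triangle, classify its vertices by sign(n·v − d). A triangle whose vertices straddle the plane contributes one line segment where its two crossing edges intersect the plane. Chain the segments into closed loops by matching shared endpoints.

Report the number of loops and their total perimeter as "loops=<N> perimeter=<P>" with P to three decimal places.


Straddling triangles (8 of 12):
  (v1,v3,v0) [-+-] → (-1.37, 0.8232, 1.055)–(-1.37, 0.8232, 0.554937)  len=0.5001
  (v0,v3,v2) [-++] → (-1.37, 0.8232, 0.554937)–(-1.37, 0.8232, -1.055)  len=1.6099
  (v2,v4,v0) [+--] → (-0.720629, 0.8232, -1.055)–(-1.37, 0.8232, -1.055)  len=0.6494
  (v1,v7,v3) [-++] → (0.720629, 0.8232, 1.055)–(-1.37, 0.8232, 1.055)  len=2.0906
  (v5,v7,v1) [-+-] → (1.37, 0.8232, 1.055)–(0.720629, 0.8232, 1.055)  len=0.6494
  (v6,v4,v2) [+-+] → (1.37, 0.8232, -1.055)–(-0.720629, 0.8232, -1.055)  len=2.0906
  (v6,v5,v4) [+--] → (1.37, 0.8232, -0.554937)–(1.37, 0.8232, -1.055)  len=0.5001
  (v7,v5,v6) [+-+] → (1.37, 0.8232, 1.055)–(1.37, 0.8232, -0.554937)  len=1.6099

Chained into 1 loop(s):
  loop 1: 8 segments, perimeter = 9.7000
Total perimeter = 9.700

loops=1 perimeter=9.700


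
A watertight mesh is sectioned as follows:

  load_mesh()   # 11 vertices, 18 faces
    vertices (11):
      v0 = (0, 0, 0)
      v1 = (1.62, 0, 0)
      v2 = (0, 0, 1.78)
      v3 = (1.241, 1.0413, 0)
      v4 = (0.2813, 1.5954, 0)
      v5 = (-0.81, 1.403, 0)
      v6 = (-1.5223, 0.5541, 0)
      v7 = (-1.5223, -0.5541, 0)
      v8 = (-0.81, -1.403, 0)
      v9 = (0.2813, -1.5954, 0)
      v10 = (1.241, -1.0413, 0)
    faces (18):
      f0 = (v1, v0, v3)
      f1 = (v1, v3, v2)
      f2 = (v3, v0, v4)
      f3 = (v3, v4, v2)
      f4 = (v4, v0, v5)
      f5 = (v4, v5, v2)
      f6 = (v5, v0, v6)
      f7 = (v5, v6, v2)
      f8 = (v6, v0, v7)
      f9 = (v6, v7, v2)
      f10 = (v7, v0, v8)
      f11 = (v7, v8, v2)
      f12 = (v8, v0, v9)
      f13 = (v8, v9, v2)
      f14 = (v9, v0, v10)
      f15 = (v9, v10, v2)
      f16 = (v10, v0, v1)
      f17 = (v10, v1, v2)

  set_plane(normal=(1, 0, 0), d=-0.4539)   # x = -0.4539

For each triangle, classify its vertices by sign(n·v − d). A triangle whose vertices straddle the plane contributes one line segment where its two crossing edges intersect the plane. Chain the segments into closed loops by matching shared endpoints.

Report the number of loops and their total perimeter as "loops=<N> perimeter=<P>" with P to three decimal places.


loops=1 perimeter=6.889

Straddling triangles (10 of 18):
  (v4,v0,v5) [++-] → (-0.4539, 0.7862, 0)–(-0.4539, 1.46578, 0)  len=0.6796
  (v4,v5,v2) [+-+] → (-0.4539, 1.46578, 0)–(-0.4539, 0.7862, 0.782541)  len=1.0364
  (v5,v0,v6) [-+-] → (-0.4539, 0.7862, 0)–(-0.4539, 0.165214, 0)  len=0.6210
  (v5,v6,v2) [--+] → (-0.4539, 0.165214, 1.24926)–(-0.4539, 0.7862, 0.782541)  len=0.7768
  (v6,v0,v7) [-+-] → (-0.4539, 0.165214, 0)–(-0.4539, -0.165214, 0)  len=0.3304
  (v6,v7,v2) [--+] → (-0.4539, -0.165214, 1.24926)–(-0.4539, 0.165214, 1.24926)  len=0.3304
  (v7,v0,v8) [-+-] → (-0.4539, -0.165214, 0)–(-0.4539, -0.7862, 0)  len=0.6210
  (v7,v8,v2) [--+] → (-0.4539, -0.7862, 0.782541)–(-0.4539, -0.165214, 1.24926)  len=0.7768
  (v8,v0,v9) [-++] → (-0.4539, -0.7862, 0)–(-0.4539, -1.46578, 0)  len=0.6796
  (v8,v9,v2) [-++] → (-0.4539, -1.46578, 0)–(-0.4539, -0.7862, 0.782541)  len=1.0364

Chained into 1 loop(s):
  loop 1: 10 segments, perimeter = 6.8885
Total perimeter = 6.889


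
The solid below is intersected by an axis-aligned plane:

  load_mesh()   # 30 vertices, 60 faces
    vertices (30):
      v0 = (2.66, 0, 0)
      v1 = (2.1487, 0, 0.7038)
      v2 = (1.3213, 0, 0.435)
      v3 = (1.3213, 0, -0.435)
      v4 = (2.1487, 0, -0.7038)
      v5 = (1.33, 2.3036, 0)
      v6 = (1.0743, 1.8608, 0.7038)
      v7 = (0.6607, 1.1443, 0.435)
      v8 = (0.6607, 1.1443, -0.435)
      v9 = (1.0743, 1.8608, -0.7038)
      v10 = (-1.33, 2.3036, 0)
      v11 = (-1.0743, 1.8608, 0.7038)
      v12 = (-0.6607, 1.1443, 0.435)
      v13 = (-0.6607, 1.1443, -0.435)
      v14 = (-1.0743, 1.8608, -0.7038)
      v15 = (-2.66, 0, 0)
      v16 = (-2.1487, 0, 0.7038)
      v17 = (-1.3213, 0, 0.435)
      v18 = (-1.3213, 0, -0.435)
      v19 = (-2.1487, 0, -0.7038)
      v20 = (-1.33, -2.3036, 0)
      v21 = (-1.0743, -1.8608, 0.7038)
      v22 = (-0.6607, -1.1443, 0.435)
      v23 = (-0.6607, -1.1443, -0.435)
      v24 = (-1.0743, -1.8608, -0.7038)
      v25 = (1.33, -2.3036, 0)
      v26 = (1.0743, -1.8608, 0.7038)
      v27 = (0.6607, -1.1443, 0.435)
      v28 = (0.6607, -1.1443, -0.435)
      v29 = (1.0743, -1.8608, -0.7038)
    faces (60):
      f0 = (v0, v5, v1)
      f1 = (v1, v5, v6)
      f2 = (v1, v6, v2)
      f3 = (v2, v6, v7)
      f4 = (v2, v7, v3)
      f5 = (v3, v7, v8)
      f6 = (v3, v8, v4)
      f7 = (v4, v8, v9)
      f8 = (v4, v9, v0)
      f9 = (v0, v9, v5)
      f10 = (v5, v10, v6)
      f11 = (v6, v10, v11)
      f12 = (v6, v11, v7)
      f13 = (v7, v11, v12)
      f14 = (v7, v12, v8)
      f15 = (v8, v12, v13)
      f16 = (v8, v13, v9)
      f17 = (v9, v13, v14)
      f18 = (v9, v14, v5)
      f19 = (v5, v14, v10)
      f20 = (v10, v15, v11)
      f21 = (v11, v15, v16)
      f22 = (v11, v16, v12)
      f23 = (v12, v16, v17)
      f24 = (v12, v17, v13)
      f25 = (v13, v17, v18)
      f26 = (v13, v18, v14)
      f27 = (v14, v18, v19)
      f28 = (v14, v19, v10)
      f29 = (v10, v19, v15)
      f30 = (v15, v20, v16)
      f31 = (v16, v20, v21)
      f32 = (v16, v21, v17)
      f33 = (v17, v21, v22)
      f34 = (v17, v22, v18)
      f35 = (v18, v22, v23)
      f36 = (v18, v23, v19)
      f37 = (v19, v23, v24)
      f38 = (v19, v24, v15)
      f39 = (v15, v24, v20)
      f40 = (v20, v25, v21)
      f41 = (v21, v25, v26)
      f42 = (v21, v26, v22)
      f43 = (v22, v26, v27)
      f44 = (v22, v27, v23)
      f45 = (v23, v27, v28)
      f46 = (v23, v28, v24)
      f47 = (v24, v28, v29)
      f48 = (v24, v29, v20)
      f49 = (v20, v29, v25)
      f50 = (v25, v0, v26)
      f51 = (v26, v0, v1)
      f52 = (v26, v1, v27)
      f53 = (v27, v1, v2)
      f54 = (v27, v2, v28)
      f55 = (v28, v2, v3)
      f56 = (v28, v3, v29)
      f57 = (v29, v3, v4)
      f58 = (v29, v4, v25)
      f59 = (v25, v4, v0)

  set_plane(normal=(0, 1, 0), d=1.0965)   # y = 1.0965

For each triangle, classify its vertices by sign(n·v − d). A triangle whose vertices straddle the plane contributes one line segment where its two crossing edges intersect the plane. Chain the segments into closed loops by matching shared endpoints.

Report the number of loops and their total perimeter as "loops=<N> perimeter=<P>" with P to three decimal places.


loops=2 perimeter=8.699

Straddling triangles (20 of 60):
  (v0,v5,v1) [-+-] → (2.02693, 1.0965, 0)–(1.759, 1.0965, 0.368795)  len=0.4558
  (v1,v5,v6) [-++] → (1.759, 1.0965, 0.368795)–(1.5156, 1.0965, 0.7038)  len=0.4141
  (v1,v6,v2) [-+-] → (1.5156, 1.0965, 0.7038)–(1.17575, 1.0965, 0.593394)  len=0.3573
  (v2,v6,v7) [-++] → (1.17575, 1.0965, 0.593394)–(0.688295, 1.0965, 0.435)  len=0.5125
  (v2,v7,v3) [-+-] → (0.688295, 1.0965, 0.435)–(0.688295, 1.0965, 0.398658)  len=0.0363
  (v3,v7,v8) [-++] → (0.688295, 1.0965, 0.398658)–(0.688295, 1.0965, -0.435)  len=0.8337
  (v3,v8,v4) [-+-] → (0.688295, 1.0965, -0.435)–(0.722857, 1.0965, -0.446228)  len=0.0363
  (v4,v8,v9) [-++] → (0.722857, 1.0965, -0.446228)–(1.5156, 1.0965, -0.7038)  len=0.8335
  (v4,v9,v0) [-+-] → (1.5156, 1.0965, -0.7038)–(1.72561, 1.0965, -0.414723)  len=0.3573
  (v0,v9,v5) [-++] → (1.72561, 1.0965, -0.414723)–(2.02693, 1.0965, 0)  len=0.5126
  (v10,v15,v11) [+-+] → (-2.02693, 1.0965, 0)–(-1.72561, 1.0965, 0.414723)  len=0.5126
  (v11,v15,v16) [+--] → (-1.72561, 1.0965, 0.414723)–(-1.5156, 1.0965, 0.7038)  len=0.3573
  (v11,v16,v12) [+-+] → (-1.5156, 1.0965, 0.7038)–(-0.722857, 1.0965, 0.446228)  len=0.8335
  (v12,v16,v17) [+--] → (-0.722857, 1.0965, 0.446228)–(-0.688295, 1.0965, 0.435)  len=0.0363
  (v12,v17,v13) [+-+] → (-0.688295, 1.0965, 0.435)–(-0.688295, 1.0965, -0.398658)  len=0.8337
  (v13,v17,v18) [+--] → (-0.688295, 1.0965, -0.398658)–(-0.688295, 1.0965, -0.435)  len=0.0363
  (v13,v18,v14) [+-+] → (-0.688295, 1.0965, -0.435)–(-1.17575, 1.0965, -0.593394)  len=0.5125
  (v14,v18,v19) [+--] → (-1.17575, 1.0965, -0.593394)–(-1.5156, 1.0965, -0.7038)  len=0.3573
  (v14,v19,v10) [+-+] → (-1.5156, 1.0965, -0.7038)–(-1.759, 1.0965, -0.368795)  len=0.4141
  (v10,v19,v15) [+--] → (-1.759, 1.0965, -0.368795)–(-2.02693, 1.0965, 0)  len=0.4558

Chained into 2 loop(s):
  loop 1: 10 segments, perimeter = 4.3496
  loop 2: 10 segments, perimeter = 4.3496
Total perimeter = 8.699


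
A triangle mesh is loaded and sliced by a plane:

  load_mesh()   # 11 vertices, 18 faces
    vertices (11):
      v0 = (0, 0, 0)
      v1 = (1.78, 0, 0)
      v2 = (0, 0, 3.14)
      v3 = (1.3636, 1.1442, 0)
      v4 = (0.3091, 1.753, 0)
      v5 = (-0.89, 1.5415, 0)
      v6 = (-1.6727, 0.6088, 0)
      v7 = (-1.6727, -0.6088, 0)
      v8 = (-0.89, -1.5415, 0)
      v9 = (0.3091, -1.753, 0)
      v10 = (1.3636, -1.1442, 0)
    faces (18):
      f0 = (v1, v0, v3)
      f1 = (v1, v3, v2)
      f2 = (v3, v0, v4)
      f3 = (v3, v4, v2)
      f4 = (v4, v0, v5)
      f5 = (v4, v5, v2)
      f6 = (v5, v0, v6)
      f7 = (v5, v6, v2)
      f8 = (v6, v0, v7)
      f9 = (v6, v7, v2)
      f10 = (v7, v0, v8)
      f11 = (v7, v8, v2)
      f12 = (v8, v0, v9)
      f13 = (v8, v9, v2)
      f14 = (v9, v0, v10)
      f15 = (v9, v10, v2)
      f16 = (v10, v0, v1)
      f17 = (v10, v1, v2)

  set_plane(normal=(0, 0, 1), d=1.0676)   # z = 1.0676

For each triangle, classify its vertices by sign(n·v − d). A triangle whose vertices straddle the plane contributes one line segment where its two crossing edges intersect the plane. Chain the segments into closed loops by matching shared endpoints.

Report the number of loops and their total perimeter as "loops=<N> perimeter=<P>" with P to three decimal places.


Straddling triangles (9 of 18):
  (v1,v3,v2) [--+] → (0.899976, 0.755172, 1.0676)–(1.1748, 0, 1.0676)  len=0.8036
  (v3,v4,v2) [--+] → (0.204006, 1.15698, 1.0676)–(0.899976, 0.755172, 1.0676)  len=0.8036
  (v4,v5,v2) [--+] → (-0.5874, 1.01739, 1.0676)–(0.204006, 1.15698, 1.0676)  len=0.8036
  (v5,v6,v2) [--+] → (-1.10398, 0.401808, 1.0676)–(-0.5874, 1.01739, 1.0676)  len=0.8036
  (v6,v7,v2) [--+] → (-1.10398, -0.401808, 1.0676)–(-1.10398, 0.401808, 1.0676)  len=0.8036
  (v7,v8,v2) [--+] → (-0.5874, -1.01739, 1.0676)–(-1.10398, -0.401808, 1.0676)  len=0.8036
  (v8,v9,v2) [--+] → (0.204006, -1.15698, 1.0676)–(-0.5874, -1.01739, 1.0676)  len=0.8036
  (v9,v10,v2) [--+] → (0.899976, -0.755172, 1.0676)–(0.204006, -1.15698, 1.0676)  len=0.8036
  (v10,v1,v2) [--+] → (1.1748, 0, 1.0676)–(0.899976, -0.755172, 1.0676)  len=0.8036

Chained into 1 loop(s):
  loop 1: 9 segments, perimeter = 7.2326
Total perimeter = 7.233

loops=1 perimeter=7.233


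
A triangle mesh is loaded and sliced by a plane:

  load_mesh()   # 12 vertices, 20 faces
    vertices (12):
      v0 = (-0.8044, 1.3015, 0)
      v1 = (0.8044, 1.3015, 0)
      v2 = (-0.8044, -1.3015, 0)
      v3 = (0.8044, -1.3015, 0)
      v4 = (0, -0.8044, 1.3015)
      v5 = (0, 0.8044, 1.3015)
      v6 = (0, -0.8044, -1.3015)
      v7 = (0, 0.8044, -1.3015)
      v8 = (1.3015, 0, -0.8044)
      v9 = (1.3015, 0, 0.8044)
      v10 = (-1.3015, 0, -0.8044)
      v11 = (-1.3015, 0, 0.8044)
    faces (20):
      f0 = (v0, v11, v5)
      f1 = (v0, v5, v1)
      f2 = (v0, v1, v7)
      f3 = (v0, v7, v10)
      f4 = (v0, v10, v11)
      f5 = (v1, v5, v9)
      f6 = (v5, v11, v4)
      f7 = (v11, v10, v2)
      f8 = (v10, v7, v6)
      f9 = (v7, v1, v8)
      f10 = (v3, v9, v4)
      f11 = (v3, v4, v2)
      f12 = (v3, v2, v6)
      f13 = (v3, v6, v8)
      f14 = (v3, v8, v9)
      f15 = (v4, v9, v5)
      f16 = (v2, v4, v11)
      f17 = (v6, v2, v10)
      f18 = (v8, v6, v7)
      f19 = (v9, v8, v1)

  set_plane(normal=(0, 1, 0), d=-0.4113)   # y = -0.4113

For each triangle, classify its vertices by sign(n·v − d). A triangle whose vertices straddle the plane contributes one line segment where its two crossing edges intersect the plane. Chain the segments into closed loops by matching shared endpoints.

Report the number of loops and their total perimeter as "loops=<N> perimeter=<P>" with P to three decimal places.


Straddling triangles (10 of 20):
  (v5,v11,v4) [++-] → (-0.636026, -0.4113, 1.05857)–(0, -0.4113, 1.3015)  len=0.6808
  (v11,v10,v2) [++-] → (-1.14441, -0.4113, -0.550194)–(-1.14441, -0.4113, 0.550194)  len=1.1004
  (v10,v7,v6) [++-] → (0, -0.4113, -1.3015)–(-0.636026, -0.4113, -1.05857)  len=0.6808
  (v3,v9,v4) [-+-] → (1.14441, -0.4113, 0.550194)–(0.636026, -0.4113, 1.05857)  len=0.7190
  (v3,v6,v8) [--+] → (0.636026, -0.4113, -1.05857)–(1.14441, -0.4113, -0.550194)  len=0.7190
  (v3,v8,v9) [-++] → (1.14441, -0.4113, -0.550194)–(1.14441, -0.4113, 0.550194)  len=1.1004
  (v4,v9,v5) [-++] → (0.636026, -0.4113, 1.05857)–(0, -0.4113, 1.3015)  len=0.6808
  (v2,v4,v11) [--+] → (-0.636026, -0.4113, 1.05857)–(-1.14441, -0.4113, 0.550194)  len=0.7190
  (v6,v2,v10) [--+] → (-1.14441, -0.4113, -0.550194)–(-0.636026, -0.4113, -1.05857)  len=0.7190
  (v8,v6,v7) [+-+] → (0.636026, -0.4113, -1.05857)–(0, -0.4113, -1.3015)  len=0.6808

Chained into 1 loop(s):
  loop 1: 10 segments, perimeter = 7.8000
Total perimeter = 7.800

loops=1 perimeter=7.800


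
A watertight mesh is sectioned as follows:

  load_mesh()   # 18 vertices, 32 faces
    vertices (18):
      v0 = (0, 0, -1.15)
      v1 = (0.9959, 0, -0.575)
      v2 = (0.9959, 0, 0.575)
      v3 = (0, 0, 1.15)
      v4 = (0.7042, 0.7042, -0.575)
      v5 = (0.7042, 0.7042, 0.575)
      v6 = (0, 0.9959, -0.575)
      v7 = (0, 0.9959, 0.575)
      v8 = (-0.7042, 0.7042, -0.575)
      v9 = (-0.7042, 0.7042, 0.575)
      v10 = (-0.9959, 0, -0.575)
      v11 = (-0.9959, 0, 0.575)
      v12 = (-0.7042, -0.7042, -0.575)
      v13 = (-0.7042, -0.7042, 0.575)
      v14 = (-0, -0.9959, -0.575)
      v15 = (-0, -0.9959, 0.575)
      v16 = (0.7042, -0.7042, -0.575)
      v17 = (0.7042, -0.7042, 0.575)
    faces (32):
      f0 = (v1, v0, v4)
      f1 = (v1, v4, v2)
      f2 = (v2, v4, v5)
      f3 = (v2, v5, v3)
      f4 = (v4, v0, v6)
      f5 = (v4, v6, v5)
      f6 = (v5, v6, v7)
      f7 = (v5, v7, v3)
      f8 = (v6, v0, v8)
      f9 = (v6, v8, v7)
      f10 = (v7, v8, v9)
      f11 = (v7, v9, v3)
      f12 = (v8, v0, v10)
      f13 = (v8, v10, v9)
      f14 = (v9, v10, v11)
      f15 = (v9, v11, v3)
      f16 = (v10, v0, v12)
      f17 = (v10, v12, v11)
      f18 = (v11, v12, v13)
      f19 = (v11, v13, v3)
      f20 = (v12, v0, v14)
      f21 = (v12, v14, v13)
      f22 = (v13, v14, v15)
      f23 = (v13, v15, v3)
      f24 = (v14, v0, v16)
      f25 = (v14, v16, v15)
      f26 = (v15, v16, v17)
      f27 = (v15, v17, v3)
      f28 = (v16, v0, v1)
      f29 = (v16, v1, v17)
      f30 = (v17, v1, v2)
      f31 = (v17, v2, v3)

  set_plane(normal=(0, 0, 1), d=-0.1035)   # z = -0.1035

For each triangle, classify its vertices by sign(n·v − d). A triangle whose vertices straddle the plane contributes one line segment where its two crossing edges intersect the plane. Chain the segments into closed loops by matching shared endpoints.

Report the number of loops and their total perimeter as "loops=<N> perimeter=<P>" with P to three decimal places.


Straddling triangles (16 of 32):
  (v1,v4,v2) [--+] → (0.823797, 0.415478, -0.1035)–(0.9959, 0, -0.1035)  len=0.4497
  (v2,v4,v5) [+-+] → (0.823797, 0.415478, -0.1035)–(0.7042, 0.7042, -0.1035)  len=0.3125
  (v4,v6,v5) [--+] → (0.288722, 0.876303, -0.1035)–(0.7042, 0.7042, -0.1035)  len=0.4497
  (v5,v6,v7) [+-+] → (0.288722, 0.876303, -0.1035)–(0, 0.9959, -0.1035)  len=0.3125
  (v6,v8,v7) [--+] → (-0.415478, 0.823797, -0.1035)–(0, 0.9959, -0.1035)  len=0.4497
  (v7,v8,v9) [+-+] → (-0.415478, 0.823797, -0.1035)–(-0.7042, 0.7042, -0.1035)  len=0.3125
  (v8,v10,v9) [--+] → (-0.876303, 0.288722, -0.1035)–(-0.7042, 0.7042, -0.1035)  len=0.4497
  (v9,v10,v11) [+-+] → (-0.876303, 0.288722, -0.1035)–(-0.9959, 0, -0.1035)  len=0.3125
  (v10,v12,v11) [--+] → (-0.823797, -0.415478, -0.1035)–(-0.9959, 0, -0.1035)  len=0.4497
  (v11,v12,v13) [+-+] → (-0.823797, -0.415478, -0.1035)–(-0.7042, -0.7042, -0.1035)  len=0.3125
  (v12,v14,v13) [--+] → (-0.288722, -0.876303, -0.1035)–(-0.7042, -0.7042, -0.1035)  len=0.4497
  (v13,v14,v15) [+-+] → (-0.288722, -0.876303, -0.1035)–(0, -0.9959, -0.1035)  len=0.3125
  (v14,v16,v15) [--+] → (0.415478, -0.823797, -0.1035)–(0, -0.9959, -0.1035)  len=0.4497
  (v15,v16,v17) [+-+] → (0.415478, -0.823797, -0.1035)–(0.7042, -0.7042, -0.1035)  len=0.3125
  (v16,v1,v17) [--+] → (0.876303, -0.288722, -0.1035)–(0.7042, -0.7042, -0.1035)  len=0.4497
  (v17,v1,v2) [+-+] → (0.876303, -0.288722, -0.1035)–(0.9959, 0, -0.1035)  len=0.3125

Chained into 1 loop(s):
  loop 1: 16 segments, perimeter = 6.0978
Total perimeter = 6.098

loops=1 perimeter=6.098


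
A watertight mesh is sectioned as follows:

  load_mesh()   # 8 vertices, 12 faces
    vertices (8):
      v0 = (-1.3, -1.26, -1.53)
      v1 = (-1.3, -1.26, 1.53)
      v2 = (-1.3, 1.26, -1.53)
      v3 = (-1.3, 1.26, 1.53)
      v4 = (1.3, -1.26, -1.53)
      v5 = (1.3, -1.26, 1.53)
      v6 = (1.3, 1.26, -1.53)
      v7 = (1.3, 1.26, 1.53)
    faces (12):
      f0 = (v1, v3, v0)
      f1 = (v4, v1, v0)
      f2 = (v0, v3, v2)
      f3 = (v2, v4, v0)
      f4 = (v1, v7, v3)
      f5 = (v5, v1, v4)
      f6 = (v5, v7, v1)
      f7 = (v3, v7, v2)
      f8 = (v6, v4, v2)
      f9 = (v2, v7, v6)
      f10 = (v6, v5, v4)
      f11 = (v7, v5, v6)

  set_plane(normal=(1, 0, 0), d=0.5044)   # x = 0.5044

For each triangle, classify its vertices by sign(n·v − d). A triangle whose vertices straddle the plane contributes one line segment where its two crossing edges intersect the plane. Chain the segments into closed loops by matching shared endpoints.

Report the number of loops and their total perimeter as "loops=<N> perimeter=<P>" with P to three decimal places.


Straddling triangles (8 of 12):
  (v4,v1,v0) [+--] → (0.5044, -1.26, -0.59364)–(0.5044, -1.26, -1.53)  len=0.9364
  (v2,v4,v0) [-+-] → (0.5044, -0.48888, -1.53)–(0.5044, -1.26, -1.53)  len=0.7711
  (v1,v7,v3) [-+-] → (0.5044, 0.48888, 1.53)–(0.5044, 1.26, 1.53)  len=0.7711
  (v5,v1,v4) [+-+] → (0.5044, -1.26, 1.53)–(0.5044, -1.26, -0.59364)  len=2.1236
  (v5,v7,v1) [++-] → (0.5044, 0.48888, 1.53)–(0.5044, -1.26, 1.53)  len=1.7489
  (v3,v7,v2) [-+-] → (0.5044, 1.26, 1.53)–(0.5044, 1.26, 0.59364)  len=0.9364
  (v6,v4,v2) [++-] → (0.5044, -0.48888, -1.53)–(0.5044, 1.26, -1.53)  len=1.7489
  (v2,v7,v6) [-++] → (0.5044, 1.26, 0.59364)–(0.5044, 1.26, -1.53)  len=2.1236

Chained into 1 loop(s):
  loop 1: 8 segments, perimeter = 11.1600
Total perimeter = 11.160

loops=1 perimeter=11.160


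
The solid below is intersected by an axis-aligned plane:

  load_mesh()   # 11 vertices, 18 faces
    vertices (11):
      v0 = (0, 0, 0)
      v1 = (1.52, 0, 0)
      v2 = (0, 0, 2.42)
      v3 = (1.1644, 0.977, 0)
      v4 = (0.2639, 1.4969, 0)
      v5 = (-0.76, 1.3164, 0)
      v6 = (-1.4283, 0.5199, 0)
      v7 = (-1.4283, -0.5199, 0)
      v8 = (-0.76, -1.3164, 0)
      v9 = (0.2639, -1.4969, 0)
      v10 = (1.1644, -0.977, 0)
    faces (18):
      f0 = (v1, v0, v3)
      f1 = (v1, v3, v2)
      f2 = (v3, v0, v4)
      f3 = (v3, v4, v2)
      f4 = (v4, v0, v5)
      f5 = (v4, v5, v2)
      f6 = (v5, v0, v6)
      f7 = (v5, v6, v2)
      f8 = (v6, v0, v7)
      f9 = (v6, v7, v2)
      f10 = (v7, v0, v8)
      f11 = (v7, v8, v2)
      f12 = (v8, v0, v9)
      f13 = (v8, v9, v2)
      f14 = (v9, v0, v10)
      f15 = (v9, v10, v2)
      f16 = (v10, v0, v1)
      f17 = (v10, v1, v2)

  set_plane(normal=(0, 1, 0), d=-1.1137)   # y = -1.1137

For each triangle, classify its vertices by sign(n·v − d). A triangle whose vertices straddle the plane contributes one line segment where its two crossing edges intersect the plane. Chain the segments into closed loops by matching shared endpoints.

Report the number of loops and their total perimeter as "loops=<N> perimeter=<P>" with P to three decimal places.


Straddling triangles (6 of 18):
  (v7,v0,v8) [++-] → (-0.642975, -1.1137, 0)–(-0.930075, -1.1137, 0)  len=0.2871
  (v7,v8,v2) [+-+] → (-0.930075, -1.1137, 0)–(-0.642975, -1.1137, 0.372633)  len=0.4704
  (v8,v0,v9) [-+-] → (-0.642975, -1.1137, 0)–(0.196343, -1.1137, 0)  len=0.8393
  (v8,v9,v2) [--+] → (0.196343, -1.1137, 0.61951)–(-0.642975, -1.1137, 0.372633)  len=0.8749
  (v9,v0,v10) [-++] → (0.196343, -1.1137, 0)–(0.927627, -1.1137, 0)  len=0.7313
  (v9,v10,v2) [-++] → (0.927627, -1.1137, 0)–(0.196343, -1.1137, 0.61951)  len=0.9584

Chained into 1 loop(s):
  loop 1: 6 segments, perimeter = 4.1614
Total perimeter = 4.161

loops=1 perimeter=4.161


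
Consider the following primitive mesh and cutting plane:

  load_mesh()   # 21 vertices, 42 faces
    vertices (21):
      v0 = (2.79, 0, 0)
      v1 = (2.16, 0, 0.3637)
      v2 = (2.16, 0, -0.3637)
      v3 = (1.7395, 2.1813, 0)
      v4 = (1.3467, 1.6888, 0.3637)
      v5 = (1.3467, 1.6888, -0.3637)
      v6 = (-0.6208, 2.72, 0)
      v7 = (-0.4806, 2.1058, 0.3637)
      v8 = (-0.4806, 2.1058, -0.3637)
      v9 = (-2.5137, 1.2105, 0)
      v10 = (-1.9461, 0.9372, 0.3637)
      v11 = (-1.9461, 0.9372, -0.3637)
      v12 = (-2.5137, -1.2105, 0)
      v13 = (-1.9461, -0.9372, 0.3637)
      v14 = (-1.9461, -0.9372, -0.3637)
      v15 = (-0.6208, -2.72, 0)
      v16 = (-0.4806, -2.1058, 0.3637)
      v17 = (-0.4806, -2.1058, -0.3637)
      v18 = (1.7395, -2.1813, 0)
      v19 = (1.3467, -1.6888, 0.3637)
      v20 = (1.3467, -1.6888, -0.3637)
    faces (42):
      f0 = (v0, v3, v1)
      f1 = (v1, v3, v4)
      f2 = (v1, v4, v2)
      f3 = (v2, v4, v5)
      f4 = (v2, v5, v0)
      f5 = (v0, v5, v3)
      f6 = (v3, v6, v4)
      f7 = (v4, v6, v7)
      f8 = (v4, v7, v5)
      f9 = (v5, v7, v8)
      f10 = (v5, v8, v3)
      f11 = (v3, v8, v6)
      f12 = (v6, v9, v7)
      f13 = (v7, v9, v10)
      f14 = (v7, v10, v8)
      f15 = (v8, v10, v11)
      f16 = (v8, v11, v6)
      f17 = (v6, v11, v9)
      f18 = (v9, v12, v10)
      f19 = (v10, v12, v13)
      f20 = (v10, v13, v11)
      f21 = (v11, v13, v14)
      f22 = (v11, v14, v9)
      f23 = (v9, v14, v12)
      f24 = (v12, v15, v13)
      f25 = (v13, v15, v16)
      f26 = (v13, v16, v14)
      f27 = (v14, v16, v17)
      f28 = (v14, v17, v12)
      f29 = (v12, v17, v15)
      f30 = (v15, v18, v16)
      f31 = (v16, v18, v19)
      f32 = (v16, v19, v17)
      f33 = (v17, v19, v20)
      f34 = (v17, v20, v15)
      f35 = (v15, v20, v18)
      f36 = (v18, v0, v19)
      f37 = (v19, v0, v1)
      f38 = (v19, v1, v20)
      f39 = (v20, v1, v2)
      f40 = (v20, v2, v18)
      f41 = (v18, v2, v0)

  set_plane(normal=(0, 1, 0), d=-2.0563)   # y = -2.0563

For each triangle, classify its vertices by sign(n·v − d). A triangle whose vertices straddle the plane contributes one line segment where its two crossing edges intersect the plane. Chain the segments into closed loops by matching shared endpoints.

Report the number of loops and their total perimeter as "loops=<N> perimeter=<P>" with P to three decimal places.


Straddling triangles (14 of 42):
  (v12,v15,v13) [+-+] → (-1.45307, -2.0563, 0)–(-1.11418, -2.0563, 0.135398)  len=0.3649
  (v13,v15,v16) [+--] → (-1.11418, -2.0563, 0.135398)–(-0.542676, -2.0563, 0.3637)  len=0.6154
  (v13,v16,v14) [+-+] → (-0.542676, -2.0563, 0.3637)–(-0.542676, -2.0563, 0.332889)  len=0.0308
  (v14,v16,v17) [+--] → (-0.542676, -2.0563, 0.332889)–(-0.542676, -2.0563, -0.3637)  len=0.6966
  (v14,v17,v12) [+-+] → (-0.542676, -2.0563, -0.3637)–(-0.593008, -2.0563, -0.343591)  len=0.0542
  (v12,v17,v15) [+--] → (-0.593008, -2.0563, -0.343591)–(-1.45307, -2.0563, 0)  len=0.9262
  (v16,v18,v19) [--+] → (1.6398, -2.0563, 0.0923096)–(-0.26369, -2.0563, 0.3637)  len=1.9227
  (v16,v19,v17) [-+-] → (-0.26369, -2.0563, 0.3637)–(-0.26369, -2.0563, -0.277354)  len=0.6411
  (v17,v19,v20) [-++] → (-0.26369, -2.0563, -0.277354)–(-0.26369, -2.0563, -0.3637)  len=0.0863
  (v17,v20,v15) [-+-] → (-0.26369, -2.0563, -0.3637)–(0.645521, -2.0563, -0.234084)  len=0.9184
  (v15,v20,v18) [-+-] → (0.645521, -2.0563, -0.234084)–(1.6398, -2.0563, -0.0923096)  len=1.0043
  (v18,v0,v19) [-++] → (1.7997, -2.0563, 0)–(1.6398, -2.0563, 0.0923096)  len=0.1846
  (v20,v2,v18) [++-] → (1.7636, -2.0563, -0.0208419)–(1.6398, -2.0563, -0.0923096)  len=0.1429
  (v18,v2,v0) [-++] → (1.7636, -2.0563, -0.0208419)–(1.7997, -2.0563, 0)  len=0.0417

Chained into 2 loop(s):
  loop 1: 6 segments, perimeter = 2.6881
  loop 2: 8 segments, perimeter = 4.9421
Total perimeter = 7.630

loops=2 perimeter=7.630


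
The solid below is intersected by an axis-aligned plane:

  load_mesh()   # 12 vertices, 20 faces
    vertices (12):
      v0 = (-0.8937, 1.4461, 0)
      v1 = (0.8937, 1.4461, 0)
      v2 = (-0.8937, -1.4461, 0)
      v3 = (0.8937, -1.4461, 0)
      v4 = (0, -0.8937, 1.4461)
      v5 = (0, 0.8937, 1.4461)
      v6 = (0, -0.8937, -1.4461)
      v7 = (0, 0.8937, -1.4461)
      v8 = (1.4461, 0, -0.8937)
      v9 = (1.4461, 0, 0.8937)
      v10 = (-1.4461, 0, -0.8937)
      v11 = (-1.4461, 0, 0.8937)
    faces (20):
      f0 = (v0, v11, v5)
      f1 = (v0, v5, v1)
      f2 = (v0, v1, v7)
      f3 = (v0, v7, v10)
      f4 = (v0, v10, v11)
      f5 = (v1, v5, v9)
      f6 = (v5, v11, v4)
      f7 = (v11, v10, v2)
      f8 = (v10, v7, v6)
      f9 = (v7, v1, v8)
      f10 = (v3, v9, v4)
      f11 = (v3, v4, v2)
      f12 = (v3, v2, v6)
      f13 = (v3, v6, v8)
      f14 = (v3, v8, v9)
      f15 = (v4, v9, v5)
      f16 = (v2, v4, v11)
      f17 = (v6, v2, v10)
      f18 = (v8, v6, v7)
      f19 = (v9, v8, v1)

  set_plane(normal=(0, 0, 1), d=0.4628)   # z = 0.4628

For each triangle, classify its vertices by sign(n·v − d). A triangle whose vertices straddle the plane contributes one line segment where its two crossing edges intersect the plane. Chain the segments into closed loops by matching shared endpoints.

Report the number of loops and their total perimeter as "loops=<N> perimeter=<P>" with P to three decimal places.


loops=1 perimeter=8.652

Straddling triangles (10 of 20):
  (v0,v11,v5) [-++] → (-1.17976, 0.697241, 0.4628)–(-0.607686, 1.26931, 0.4628)  len=0.8090
  (v0,v5,v1) [-+-] → (-0.607686, 1.26931, 0.4628)–(0.607686, 1.26931, 0.4628)  len=1.2154
  (v0,v10,v11) [--+] → (-1.4461, 0, 0.4628)–(-1.17976, 0.697241, 0.4628)  len=0.7464
  (v1,v5,v9) [-++] → (0.607686, 1.26931, 0.4628)–(1.17976, 0.697241, 0.4628)  len=0.8090
  (v11,v10,v2) [+--] → (-1.4461, 0, 0.4628)–(-1.17976, -0.697241, 0.4628)  len=0.7464
  (v3,v9,v4) [-++] → (1.17976, -0.697241, 0.4628)–(0.607686, -1.26931, 0.4628)  len=0.8090
  (v3,v4,v2) [-+-] → (0.607686, -1.26931, 0.4628)–(-0.607686, -1.26931, 0.4628)  len=1.2154
  (v3,v8,v9) [--+] → (1.4461, 0, 0.4628)–(1.17976, -0.697241, 0.4628)  len=0.7464
  (v2,v4,v11) [-++] → (-0.607686, -1.26931, 0.4628)–(-1.17976, -0.697241, 0.4628)  len=0.8090
  (v9,v8,v1) [+--] → (1.4461, 0, 0.4628)–(1.17976, 0.697241, 0.4628)  len=0.7464

Chained into 1 loop(s):
  loop 1: 10 segments, perimeter = 8.6524
Total perimeter = 8.652


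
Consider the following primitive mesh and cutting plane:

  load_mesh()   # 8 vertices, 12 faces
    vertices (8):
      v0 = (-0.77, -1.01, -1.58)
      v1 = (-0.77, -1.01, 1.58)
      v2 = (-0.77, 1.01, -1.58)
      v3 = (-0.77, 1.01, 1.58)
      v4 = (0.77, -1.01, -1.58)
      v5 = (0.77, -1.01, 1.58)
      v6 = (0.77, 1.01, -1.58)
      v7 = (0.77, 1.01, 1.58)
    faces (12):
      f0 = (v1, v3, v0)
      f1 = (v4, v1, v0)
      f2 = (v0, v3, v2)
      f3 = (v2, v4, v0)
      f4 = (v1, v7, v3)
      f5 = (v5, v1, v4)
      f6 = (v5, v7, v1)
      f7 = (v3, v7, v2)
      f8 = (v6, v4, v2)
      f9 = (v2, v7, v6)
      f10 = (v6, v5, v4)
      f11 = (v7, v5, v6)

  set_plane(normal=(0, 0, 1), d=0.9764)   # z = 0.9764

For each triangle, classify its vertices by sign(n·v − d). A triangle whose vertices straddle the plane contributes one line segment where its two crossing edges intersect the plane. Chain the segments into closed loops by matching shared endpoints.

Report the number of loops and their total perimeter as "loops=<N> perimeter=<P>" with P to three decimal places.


loops=1 perimeter=7.120

Straddling triangles (8 of 12):
  (v1,v3,v0) [++-] → (-0.77, 0.624154, 0.9764)–(-0.77, -1.01, 0.9764)  len=1.6342
  (v4,v1,v0) [-+-] → (-0.475841, -1.01, 0.9764)–(-0.77, -1.01, 0.9764)  len=0.2942
  (v0,v3,v2) [-+-] → (-0.77, 0.624154, 0.9764)–(-0.77, 1.01, 0.9764)  len=0.3858
  (v5,v1,v4) [++-] → (-0.475841, -1.01, 0.9764)–(0.77, -1.01, 0.9764)  len=1.2458
  (v3,v7,v2) [++-] → (0.475841, 1.01, 0.9764)–(-0.77, 1.01, 0.9764)  len=1.2458
  (v2,v7,v6) [-+-] → (0.475841, 1.01, 0.9764)–(0.77, 1.01, 0.9764)  len=0.2942
  (v6,v5,v4) [-+-] → (0.77, -0.624154, 0.9764)–(0.77, -1.01, 0.9764)  len=0.3858
  (v7,v5,v6) [++-] → (0.77, -0.624154, 0.9764)–(0.77, 1.01, 0.9764)  len=1.6342

Chained into 1 loop(s):
  loop 1: 8 segments, perimeter = 7.1200
Total perimeter = 7.120


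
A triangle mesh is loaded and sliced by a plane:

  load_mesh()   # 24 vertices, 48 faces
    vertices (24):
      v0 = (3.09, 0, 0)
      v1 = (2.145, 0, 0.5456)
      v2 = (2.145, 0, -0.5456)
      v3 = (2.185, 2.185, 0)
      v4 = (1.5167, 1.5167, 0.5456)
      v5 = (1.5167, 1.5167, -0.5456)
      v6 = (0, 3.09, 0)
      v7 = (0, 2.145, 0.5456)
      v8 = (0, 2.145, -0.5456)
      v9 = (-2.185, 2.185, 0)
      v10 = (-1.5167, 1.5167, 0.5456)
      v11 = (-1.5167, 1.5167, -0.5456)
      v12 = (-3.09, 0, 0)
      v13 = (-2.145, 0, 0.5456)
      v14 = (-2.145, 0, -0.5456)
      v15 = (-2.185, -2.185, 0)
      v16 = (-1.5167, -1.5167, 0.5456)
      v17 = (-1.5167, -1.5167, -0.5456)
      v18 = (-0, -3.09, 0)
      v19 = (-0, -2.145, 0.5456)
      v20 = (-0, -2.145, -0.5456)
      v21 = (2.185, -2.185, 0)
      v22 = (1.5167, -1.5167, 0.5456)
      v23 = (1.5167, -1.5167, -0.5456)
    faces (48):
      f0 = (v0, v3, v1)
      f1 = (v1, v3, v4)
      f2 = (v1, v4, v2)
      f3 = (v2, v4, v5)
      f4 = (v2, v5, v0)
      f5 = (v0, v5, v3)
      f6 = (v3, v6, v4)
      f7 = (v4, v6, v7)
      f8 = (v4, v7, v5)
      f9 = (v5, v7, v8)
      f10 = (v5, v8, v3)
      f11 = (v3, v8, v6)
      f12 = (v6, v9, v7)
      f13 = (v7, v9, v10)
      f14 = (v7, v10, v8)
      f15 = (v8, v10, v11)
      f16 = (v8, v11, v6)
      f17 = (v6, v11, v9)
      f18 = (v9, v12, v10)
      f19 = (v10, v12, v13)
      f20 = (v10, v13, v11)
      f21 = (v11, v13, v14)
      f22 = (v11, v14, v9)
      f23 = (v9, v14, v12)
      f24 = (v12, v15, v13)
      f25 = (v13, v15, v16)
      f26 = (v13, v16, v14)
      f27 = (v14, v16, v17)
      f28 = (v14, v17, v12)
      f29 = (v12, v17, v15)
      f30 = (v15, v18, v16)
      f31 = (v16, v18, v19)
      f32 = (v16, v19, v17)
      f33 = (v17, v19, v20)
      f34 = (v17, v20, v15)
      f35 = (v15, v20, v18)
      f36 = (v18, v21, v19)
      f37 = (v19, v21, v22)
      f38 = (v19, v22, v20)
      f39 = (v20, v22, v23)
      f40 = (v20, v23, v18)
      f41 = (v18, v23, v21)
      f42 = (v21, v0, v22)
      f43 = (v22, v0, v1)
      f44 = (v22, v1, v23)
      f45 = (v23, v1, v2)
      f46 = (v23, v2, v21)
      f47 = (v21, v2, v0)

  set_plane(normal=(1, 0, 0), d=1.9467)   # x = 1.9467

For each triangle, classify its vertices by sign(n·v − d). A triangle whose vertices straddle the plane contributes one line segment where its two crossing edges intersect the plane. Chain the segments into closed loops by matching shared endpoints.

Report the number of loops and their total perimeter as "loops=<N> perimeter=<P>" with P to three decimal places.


Straddling triangles (16 of 48):
  (v1,v3,v4) [++-] → (1.9467, 1.9467, 0.194548)–(1.9467, 0.478691, 0.5456)  len=1.5094
  (v1,v4,v2) [+-+] → (1.9467, 0.478691, 0.5456)–(1.9467, 0.478691, -0.201202)  len=0.7468
  (v2,v4,v5) [+--] → (1.9467, 0.478691, -0.201202)–(1.9467, 0.478691, -0.5456)  len=0.3444
  (v2,v5,v0) [+-+] → (1.9467, 0.478691, -0.5456)–(1.9467, 1.10217, -0.396482)  len=0.6411
  (v0,v5,v3) [+-+] → (1.9467, 1.10217, -0.396482)–(1.9467, 1.9467, -0.194548)  len=0.8683
  (v3,v6,v4) [+--] → (1.9467, 2.2837, 0)–(1.9467, 1.9467, 0.194548)  len=0.3891
  (v5,v8,v3) [--+] → (1.9467, 2.18064, -0.0595041)–(1.9467, 1.9467, -0.194548)  len=0.2701
  (v3,v8,v6) [+--] → (1.9467, 2.18064, -0.0595041)–(1.9467, 2.2837, 0)  len=0.1190
  (v18,v21,v19) [-+-] → (1.9467, -2.2837, 0)–(1.9467, -2.18064, 0.0595041)  len=0.1190
  (v19,v21,v22) [-+-] → (1.9467, -2.18064, 0.0595041)–(1.9467, -1.9467, 0.194548)  len=0.2701
  (v18,v23,v21) [--+] → (1.9467, -1.9467, -0.194548)–(1.9467, -2.2837, 0)  len=0.3891
  (v21,v0,v22) [++-] → (1.9467, -1.10217, 0.396482)–(1.9467, -1.9467, 0.194548)  len=0.8683
  (v22,v0,v1) [-++] → (1.9467, -1.10217, 0.396482)–(1.9467, -0.478691, 0.5456)  len=0.6411
  (v22,v1,v23) [-+-] → (1.9467, -0.478691, 0.5456)–(1.9467, -0.478691, 0.201202)  len=0.3444
  (v23,v1,v2) [-++] → (1.9467, -0.478691, 0.201202)–(1.9467, -0.478691, -0.5456)  len=0.7468
  (v23,v2,v21) [-++] → (1.9467, -0.478691, -0.5456)–(1.9467, -1.9467, -0.194548)  len=1.5094

Chained into 2 loop(s):
  loop 1: 8 segments, perimeter = 4.8883
  loop 2: 8 segments, perimeter = 4.8883
Total perimeter = 9.777

loops=2 perimeter=9.777


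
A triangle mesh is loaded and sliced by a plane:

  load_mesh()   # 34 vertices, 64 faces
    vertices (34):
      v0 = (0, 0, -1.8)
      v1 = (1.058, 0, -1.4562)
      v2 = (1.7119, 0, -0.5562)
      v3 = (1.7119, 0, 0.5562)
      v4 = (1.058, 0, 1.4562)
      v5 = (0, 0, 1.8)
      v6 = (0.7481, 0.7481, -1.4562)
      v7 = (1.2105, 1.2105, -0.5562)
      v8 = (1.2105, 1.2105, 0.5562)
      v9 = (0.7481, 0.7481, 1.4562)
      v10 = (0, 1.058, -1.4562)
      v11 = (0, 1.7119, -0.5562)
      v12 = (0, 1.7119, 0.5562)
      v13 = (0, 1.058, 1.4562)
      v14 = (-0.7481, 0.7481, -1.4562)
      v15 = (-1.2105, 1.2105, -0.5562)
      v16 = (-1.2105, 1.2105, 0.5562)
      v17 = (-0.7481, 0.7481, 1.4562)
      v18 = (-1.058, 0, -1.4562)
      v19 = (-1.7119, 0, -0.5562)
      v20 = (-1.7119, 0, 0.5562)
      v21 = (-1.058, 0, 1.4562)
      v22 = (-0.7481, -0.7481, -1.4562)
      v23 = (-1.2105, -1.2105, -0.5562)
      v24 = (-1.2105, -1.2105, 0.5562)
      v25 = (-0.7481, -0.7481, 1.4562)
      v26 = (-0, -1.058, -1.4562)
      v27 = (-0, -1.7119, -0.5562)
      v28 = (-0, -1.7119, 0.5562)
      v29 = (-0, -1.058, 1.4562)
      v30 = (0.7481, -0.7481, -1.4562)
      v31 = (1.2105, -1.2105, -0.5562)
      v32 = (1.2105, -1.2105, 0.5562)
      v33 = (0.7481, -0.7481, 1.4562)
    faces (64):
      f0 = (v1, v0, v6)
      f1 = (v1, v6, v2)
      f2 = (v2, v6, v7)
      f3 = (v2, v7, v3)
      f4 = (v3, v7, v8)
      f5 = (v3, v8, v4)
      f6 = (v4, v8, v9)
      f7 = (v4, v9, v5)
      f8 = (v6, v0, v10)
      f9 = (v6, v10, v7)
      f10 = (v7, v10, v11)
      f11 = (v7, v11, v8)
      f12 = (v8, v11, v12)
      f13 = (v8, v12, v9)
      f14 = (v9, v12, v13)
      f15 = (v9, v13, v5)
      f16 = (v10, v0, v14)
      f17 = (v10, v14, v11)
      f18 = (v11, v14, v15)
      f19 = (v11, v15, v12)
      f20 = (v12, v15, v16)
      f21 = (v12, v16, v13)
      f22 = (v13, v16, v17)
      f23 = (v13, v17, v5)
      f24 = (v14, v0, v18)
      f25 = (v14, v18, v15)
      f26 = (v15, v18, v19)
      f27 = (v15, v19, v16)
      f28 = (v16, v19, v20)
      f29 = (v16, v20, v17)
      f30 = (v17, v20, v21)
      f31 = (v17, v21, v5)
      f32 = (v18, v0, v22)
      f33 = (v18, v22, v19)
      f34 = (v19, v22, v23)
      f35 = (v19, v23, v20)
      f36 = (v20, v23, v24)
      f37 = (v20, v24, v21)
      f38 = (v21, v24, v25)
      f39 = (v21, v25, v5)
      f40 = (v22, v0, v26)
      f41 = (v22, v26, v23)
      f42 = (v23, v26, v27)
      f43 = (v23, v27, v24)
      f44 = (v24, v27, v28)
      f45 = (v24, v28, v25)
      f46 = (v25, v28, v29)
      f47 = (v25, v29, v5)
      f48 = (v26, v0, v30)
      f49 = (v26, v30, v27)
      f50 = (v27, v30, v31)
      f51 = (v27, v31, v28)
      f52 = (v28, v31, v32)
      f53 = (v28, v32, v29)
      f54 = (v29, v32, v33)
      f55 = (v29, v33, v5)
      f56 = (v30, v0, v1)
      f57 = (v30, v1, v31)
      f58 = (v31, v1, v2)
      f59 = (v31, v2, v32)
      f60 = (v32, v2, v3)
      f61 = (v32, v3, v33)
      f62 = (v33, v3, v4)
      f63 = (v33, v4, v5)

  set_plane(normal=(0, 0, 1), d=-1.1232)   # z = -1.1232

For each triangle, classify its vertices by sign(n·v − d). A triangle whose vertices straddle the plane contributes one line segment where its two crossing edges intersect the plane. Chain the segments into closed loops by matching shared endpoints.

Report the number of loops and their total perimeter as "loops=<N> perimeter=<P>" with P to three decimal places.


loops=1 perimeter=7.959

Straddling triangles (16 of 64):
  (v1,v6,v2) [--+] → (1.10471, 0.471303, -1.1232)–(1.29994, 0, -1.1232)  len=0.5101
  (v2,v6,v7) [+-+] → (1.10471, 0.471303, -1.1232)–(0.919188, 0.919188, -1.1232)  len=0.4848
  (v6,v10,v7) [--+] → (0.447885, 1.11442, -1.1232)–(0.919188, 0.919188, -1.1232)  len=0.5101
  (v7,v10,v11) [+-+] → (0.447885, 1.11442, -1.1232)–(0, 1.29994, -1.1232)  len=0.4848
  (v10,v14,v11) [--+] → (-0.471303, 1.10471, -1.1232)–(0, 1.29994, -1.1232)  len=0.5101
  (v11,v14,v15) [+-+] → (-0.471303, 1.10471, -1.1232)–(-0.919188, 0.919188, -1.1232)  len=0.4848
  (v14,v18,v15) [--+] → (-1.11442, 0.447885, -1.1232)–(-0.919188, 0.919188, -1.1232)  len=0.5101
  (v15,v18,v19) [+-+] → (-1.11442, 0.447885, -1.1232)–(-1.29994, 0, -1.1232)  len=0.4848
  (v18,v22,v19) [--+] → (-1.10471, -0.471303, -1.1232)–(-1.29994, 0, -1.1232)  len=0.5101
  (v19,v22,v23) [+-+] → (-1.10471, -0.471303, -1.1232)–(-0.919188, -0.919188, -1.1232)  len=0.4848
  (v22,v26,v23) [--+] → (-0.447885, -1.11442, -1.1232)–(-0.919188, -0.919188, -1.1232)  len=0.5101
  (v23,v26,v27) [+-+] → (-0.447885, -1.11442, -1.1232)–(0, -1.29994, -1.1232)  len=0.4848
  (v26,v30,v27) [--+] → (0.471303, -1.10471, -1.1232)–(0, -1.29994, -1.1232)  len=0.5101
  (v27,v30,v31) [+-+] → (0.471303, -1.10471, -1.1232)–(0.919188, -0.919188, -1.1232)  len=0.4848
  (v30,v1,v31) [--+] → (1.11442, -0.447885, -1.1232)–(0.919188, -0.919188, -1.1232)  len=0.5101
  (v31,v1,v2) [+-+] → (1.11442, -0.447885, -1.1232)–(1.29994, 0, -1.1232)  len=0.4848

Chained into 1 loop(s):
  loop 1: 16 segments, perimeter = 7.9594
Total perimeter = 7.959


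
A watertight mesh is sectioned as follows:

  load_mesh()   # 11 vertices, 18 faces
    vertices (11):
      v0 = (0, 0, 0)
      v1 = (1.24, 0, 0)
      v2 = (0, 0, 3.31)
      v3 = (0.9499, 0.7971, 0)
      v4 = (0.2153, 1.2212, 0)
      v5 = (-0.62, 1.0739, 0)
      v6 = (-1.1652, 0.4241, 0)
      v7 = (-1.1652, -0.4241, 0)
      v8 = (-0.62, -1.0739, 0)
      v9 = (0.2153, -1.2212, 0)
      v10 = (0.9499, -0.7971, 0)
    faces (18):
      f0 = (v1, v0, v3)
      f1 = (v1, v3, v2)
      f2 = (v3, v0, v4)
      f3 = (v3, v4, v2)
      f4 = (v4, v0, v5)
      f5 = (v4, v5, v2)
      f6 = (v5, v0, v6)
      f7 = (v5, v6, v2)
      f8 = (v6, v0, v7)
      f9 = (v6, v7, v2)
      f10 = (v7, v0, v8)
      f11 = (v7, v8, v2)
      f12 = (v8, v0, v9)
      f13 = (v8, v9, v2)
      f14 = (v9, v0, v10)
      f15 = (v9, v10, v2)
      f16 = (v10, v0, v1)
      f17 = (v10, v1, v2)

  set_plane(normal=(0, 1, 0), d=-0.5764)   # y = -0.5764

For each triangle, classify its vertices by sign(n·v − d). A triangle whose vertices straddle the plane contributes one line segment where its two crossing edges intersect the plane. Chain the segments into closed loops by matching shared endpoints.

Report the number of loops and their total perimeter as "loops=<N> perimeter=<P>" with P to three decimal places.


loops=1 perimeter=6.235

Straddling triangles (8 of 18):
  (v7,v0,v8) [++-] → (-0.332776, -0.5764, 0)–(-1.03742, -0.5764, 0)  len=0.7046
  (v7,v8,v2) [+-+] → (-1.03742, -0.5764, 0)–(-0.332776, -0.5764, 1.53341)  len=1.6876
  (v8,v0,v9) [-+-] → (-0.332776, -0.5764, 0)–(0.10162, -0.5764, 0)  len=0.4344
  (v8,v9,v2) [--+] → (0.10162, -0.5764, 1.7477)–(-0.332776, -0.5764, 1.53341)  len=0.4844
  (v9,v0,v10) [-+-] → (0.10162, -0.5764, 0)–(0.686893, -0.5764, 0)  len=0.5853
  (v9,v10,v2) [--+] → (0.686893, -0.5764, 0.916468)–(0.10162, -0.5764, 1.7477)  len=1.0166
  (v10,v0,v1) [-++] → (0.686893, -0.5764, 0)–(1.03022, -0.5764, 0)  len=0.3433
  (v10,v1,v2) [-++] → (1.03022, -0.5764, 0)–(0.686893, -0.5764, 0.916468)  len=0.9787

Chained into 1 loop(s):
  loop 1: 8 segments, perimeter = 6.2348
Total perimeter = 6.235
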